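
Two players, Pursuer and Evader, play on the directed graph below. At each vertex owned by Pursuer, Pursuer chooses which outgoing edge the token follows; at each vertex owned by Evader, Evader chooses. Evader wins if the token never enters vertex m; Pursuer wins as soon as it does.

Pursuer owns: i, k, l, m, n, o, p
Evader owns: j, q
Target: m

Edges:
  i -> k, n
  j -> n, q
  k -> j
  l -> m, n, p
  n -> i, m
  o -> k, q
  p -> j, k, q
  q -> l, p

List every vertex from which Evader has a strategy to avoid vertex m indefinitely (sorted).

j, k, o, p, q

A0 = {m}
A1: add {l, n} — l (Pursuer) has l→m; n (Pursuer) has n→m.
A2: add {i} — i (Pursuer) has i→n.
A3 = A2; e.g. j (Evader) can still go to q. Fixed point.
Pursuer's attractor = {i, l, m, n}; Evader avoids the target exactly from the complement.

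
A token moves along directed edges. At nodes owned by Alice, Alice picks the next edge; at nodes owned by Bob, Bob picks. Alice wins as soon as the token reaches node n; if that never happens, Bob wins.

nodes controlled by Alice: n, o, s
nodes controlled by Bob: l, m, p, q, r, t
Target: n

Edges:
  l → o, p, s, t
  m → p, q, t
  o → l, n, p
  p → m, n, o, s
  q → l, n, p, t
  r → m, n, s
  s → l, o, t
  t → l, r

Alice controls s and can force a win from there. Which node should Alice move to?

A0 = {n}
A1: add {o} — o (Alice) has o→n.
A2: add {s} — s (Alice) has s→o.
A3 = A2; e.g. l (Bob) can still go to p. Fixed point.
From s, successor o is in the attractor (rank 1); the other successors l, t are not.

o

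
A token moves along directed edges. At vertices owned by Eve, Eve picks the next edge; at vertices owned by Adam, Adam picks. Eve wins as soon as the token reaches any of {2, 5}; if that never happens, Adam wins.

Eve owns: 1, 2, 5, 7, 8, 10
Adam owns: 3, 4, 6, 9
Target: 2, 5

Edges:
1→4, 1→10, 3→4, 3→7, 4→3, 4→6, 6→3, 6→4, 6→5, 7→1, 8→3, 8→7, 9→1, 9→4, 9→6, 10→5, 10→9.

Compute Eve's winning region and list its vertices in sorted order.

A0 = {2, 5}
A1: add {10} — 10 (Eve) has 10→5.
A2: add {1} — 1 (Eve) has 1→10.
A3: add {7} — 7 (Eve) has 7→1.
A4: add {8} — 8 (Eve) has 8→7.
A5 = A4; e.g. 3 (Adam) can still go to 4. Fixed point.
Eve's winning region = {1, 2, 5, 7, 8, 10}.

1, 2, 5, 7, 8, 10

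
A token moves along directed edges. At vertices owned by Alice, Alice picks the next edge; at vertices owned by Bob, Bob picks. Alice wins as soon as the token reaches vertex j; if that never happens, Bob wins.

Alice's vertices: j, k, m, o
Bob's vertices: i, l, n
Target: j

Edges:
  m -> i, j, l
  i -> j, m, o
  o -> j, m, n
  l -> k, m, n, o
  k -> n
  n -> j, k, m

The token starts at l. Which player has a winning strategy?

Bob

A0 = {j}
A1: add {m, o} — m (Alice) has m→j; o (Alice) has o→j.
A2: add {i} — i (Bob): all of {j, m, o} already in.
A3 = A2; e.g. k (Alice) has no edge into A2. Fixed point.
l never enters the attractor, so Bob can avoid the target forever.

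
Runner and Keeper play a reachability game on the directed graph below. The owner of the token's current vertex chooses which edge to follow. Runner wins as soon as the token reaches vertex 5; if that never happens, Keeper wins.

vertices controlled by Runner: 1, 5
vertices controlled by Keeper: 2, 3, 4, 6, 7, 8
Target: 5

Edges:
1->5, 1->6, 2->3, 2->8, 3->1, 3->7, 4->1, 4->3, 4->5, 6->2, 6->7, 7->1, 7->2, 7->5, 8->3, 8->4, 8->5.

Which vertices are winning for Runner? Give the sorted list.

1, 5

A0 = {5}
A1: add {1} — 1 (Runner) has 1→5.
A2 = A1; e.g. 2 (Keeper) can still go to 3. Fixed point.
Runner's winning region = {1, 5}.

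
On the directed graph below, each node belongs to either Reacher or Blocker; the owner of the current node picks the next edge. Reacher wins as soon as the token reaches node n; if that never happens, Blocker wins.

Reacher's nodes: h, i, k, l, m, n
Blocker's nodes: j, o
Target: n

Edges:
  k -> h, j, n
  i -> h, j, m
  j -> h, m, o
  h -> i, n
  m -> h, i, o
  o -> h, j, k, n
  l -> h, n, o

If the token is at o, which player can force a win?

A0 = {n}
A1: add {h, k, l} — h (Reacher) has h→n; k (Reacher) has k→n; l (Reacher) has l→n.
A2: add {i, m} — i (Reacher) has i→h; m (Reacher) has m→h.
A3 = A2; e.g. j (Blocker) can still go to o. Fixed point.
o never enters the attractor, so Blocker can avoid the target forever.

Blocker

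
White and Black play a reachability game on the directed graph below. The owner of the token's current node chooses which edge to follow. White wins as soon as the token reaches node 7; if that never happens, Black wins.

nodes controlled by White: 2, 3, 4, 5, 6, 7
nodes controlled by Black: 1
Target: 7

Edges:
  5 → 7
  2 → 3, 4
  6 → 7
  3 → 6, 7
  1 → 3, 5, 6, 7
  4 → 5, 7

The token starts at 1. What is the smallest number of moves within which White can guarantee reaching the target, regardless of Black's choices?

2

A0 = {7}
A1: add {3, 4, 5, 6} — 3 (White) has 3→7; 4 (White) has 4→7; 5 (White) has 5→7; 6 (White) has 6→7.
A2: add {1, 2} — 1 (Black): all of {3, 5, 6, 7} already in; 2 (White) has 2→3.
A2 = all vertices. Fixed point.
1 enters the attractor at level 2, so White can force the target in 2 moves from there.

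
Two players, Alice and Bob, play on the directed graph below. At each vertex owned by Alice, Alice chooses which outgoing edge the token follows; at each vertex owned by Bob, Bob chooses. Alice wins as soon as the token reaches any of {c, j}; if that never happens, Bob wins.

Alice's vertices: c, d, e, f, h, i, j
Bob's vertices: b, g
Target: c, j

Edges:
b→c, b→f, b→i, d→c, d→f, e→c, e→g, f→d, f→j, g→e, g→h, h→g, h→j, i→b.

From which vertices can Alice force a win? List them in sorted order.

c, d, e, f, g, h, j

A0 = {c, j}
A1: add {d, e, f, h} — d (Alice) has d→c; e (Alice) has e→c; f (Alice) has f→j; h (Alice) has h→j.
A2: add {g} — g (Bob): all of {e, h} already in.
A3 = A2; e.g. b (Bob) can still go to i. Fixed point.
Alice's winning region = {c, d, e, f, g, h, j}.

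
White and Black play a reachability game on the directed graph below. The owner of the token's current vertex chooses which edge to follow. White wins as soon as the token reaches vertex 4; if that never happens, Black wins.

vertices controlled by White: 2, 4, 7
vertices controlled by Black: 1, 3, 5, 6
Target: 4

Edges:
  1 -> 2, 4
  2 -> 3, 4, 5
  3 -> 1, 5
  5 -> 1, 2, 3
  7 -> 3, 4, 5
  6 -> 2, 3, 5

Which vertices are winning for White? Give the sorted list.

1, 2, 4, 7

A0 = {4}
A1: add {2, 7} — 2 (White) has 2→4; 7 (White) has 7→4.
A2: add {1} — 1 (Black): all of {2, 4} already in.
A3 = A2; e.g. 3 (Black) can still go to 5. Fixed point.
White's winning region = {1, 2, 4, 7}.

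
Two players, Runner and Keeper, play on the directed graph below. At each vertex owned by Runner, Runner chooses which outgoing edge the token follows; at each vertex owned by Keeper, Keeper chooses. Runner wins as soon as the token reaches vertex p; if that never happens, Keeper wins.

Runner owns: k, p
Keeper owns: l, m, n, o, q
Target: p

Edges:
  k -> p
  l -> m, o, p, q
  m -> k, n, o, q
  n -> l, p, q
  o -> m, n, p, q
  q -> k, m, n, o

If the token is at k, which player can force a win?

A0 = {p}
A1: add {k} — k (Runner) has k→p.
A2 = A1; e.g. l (Keeper) can still go to m. Fixed point.
k ∈ A1, so Runner can force the target.

Runner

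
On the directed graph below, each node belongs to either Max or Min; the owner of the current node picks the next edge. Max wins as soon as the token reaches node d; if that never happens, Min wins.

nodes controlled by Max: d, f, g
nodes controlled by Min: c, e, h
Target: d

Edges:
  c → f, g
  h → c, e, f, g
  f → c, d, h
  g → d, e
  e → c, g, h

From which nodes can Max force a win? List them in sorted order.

A0 = {d}
A1: add {f, g} — f (Max) has f→d; g (Max) has g→d.
A2: add {c} — c (Min): all of {f, g} already in.
A3 = A2; e.g. e (Min) can still go to h. Fixed point.
Max's winning region = {c, d, f, g}.

c, d, f, g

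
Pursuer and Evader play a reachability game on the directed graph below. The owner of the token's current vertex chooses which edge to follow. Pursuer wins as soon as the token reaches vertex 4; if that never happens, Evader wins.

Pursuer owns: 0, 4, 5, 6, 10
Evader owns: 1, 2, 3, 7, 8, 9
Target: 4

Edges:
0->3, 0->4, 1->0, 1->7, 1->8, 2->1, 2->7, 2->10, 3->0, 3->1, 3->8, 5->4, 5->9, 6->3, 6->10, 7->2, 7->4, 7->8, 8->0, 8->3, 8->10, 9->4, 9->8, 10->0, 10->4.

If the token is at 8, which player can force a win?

Evader

A0 = {4}
A1: add {0, 5, 10} — 0 (Pursuer) has 0→4; 5 (Pursuer) has 5→4; 10 (Pursuer) has 10→4.
A2: add {6} — 6 (Pursuer) has 6→10.
A3 = A2; e.g. 1 (Evader) can still go to 7. Fixed point.
8 never enters the attractor, so Evader can avoid the target forever.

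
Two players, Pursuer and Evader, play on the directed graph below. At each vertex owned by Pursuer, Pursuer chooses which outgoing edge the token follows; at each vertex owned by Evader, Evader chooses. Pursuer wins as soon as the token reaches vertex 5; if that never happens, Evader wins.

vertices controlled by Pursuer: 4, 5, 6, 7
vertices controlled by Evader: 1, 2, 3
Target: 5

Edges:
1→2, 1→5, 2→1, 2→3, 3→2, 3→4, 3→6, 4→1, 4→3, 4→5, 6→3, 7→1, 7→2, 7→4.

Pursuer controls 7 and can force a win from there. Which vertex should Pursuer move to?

4

A0 = {5}
A1: add {4} — 4 (Pursuer) has 4→5.
A2: add {7} — 7 (Pursuer) has 7→4.
A3 = A2; e.g. 1 (Evader) can still go to 2. Fixed point.
From 7, successor 4 is in the attractor (rank 1); the other successors 1, 2 are not.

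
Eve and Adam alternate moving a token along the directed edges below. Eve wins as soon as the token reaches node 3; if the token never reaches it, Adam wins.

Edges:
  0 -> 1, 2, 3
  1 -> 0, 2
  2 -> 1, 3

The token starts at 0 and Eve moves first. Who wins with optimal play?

Track states (vertex, player-to-move).
A0 = {(3,Eve), (3,Adam)}
A1: add {(0,Eve), (2,Eve)}.
(0,Eve) ∈ A1 ⇒ Eve forces the target.

Eve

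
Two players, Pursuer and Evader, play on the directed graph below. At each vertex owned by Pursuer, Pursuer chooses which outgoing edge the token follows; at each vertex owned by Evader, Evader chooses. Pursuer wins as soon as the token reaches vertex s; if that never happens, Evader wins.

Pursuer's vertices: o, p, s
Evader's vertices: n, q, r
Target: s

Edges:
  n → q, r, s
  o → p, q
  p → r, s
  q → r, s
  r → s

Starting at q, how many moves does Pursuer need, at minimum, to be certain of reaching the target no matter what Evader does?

A0 = {s}
A1: add {p, r} — p (Pursuer) has p→s; r (Evader): all of {s} already in.
A2: add {o, q} — o (Pursuer) has o→p; q (Evader): all of {r, s} already in.
q enters the attractor at level 2, so Pursuer can force the target in 2 moves from there.

2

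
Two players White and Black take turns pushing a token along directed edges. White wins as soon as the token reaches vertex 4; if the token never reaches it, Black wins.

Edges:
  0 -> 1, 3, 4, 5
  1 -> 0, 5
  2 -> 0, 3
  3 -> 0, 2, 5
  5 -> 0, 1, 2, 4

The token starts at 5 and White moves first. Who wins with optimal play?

Track states (vertex, player-to-move).
A0 = {(4,White), (4,Black)}
A1: add {(0,White), (5,White)}.
(5,White) ∈ A1 ⇒ White forces the target.

White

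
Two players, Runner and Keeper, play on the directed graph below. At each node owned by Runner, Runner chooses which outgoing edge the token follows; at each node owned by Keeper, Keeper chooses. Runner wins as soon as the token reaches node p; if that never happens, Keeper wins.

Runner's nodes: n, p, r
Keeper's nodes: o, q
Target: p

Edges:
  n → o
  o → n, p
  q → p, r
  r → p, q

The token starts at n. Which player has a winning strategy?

Keeper

A0 = {p}
A1: add {r} — r (Runner) has r→p.
A2: add {q} — q (Keeper): all of {p, r} already in.
A3 = A2; e.g. n (Runner) has no edge into A2. Fixed point.
n never enters the attractor, so Keeper can avoid the target forever.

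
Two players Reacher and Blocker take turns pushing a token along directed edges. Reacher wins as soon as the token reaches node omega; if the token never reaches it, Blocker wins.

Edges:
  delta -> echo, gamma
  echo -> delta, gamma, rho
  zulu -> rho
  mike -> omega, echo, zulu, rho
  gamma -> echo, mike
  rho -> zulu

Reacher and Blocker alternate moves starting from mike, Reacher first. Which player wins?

Reacher

Track states (vertex, player-to-move).
A0 = {(omega,Reacher), (omega,Blocker)}
A1: add {(mike,Reacher)}.
(mike,Reacher) ∈ A1 ⇒ Reacher forces the target.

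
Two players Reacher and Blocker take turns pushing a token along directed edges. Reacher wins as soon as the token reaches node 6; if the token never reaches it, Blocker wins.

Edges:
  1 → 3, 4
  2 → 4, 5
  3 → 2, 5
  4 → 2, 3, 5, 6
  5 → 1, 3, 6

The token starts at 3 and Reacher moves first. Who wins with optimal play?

Reacher

Track states (vertex, player-to-move).
A0 = {(6,Reacher), (6,Blocker)}
A1: add {(4,Reacher), (5,Reacher)}.
A2: add {(2,Blocker)}.
A3: add {(3,Reacher)}.
(3,Reacher) ∈ A3 ⇒ Reacher forces the target.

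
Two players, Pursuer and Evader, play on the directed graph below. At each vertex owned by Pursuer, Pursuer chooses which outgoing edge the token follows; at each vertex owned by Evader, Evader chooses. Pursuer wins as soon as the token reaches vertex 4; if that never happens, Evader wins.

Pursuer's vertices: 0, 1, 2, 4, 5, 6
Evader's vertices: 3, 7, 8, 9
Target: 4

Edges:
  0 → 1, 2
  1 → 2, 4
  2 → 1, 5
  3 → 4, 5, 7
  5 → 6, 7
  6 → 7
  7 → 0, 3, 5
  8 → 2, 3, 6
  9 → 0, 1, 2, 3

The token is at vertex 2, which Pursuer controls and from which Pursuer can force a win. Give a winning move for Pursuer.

1

A0 = {4}
A1: add {1} — 1 (Pursuer) has 1→4.
A2: add {0, 2} — 0 (Pursuer) has 0→1; 2 (Pursuer) has 2→1.
A3 = A2; e.g. 3 (Evader) can still go to 5. Fixed point.
From 2, successor 1 is in the attractor (rank 1); the other successor 5 is not.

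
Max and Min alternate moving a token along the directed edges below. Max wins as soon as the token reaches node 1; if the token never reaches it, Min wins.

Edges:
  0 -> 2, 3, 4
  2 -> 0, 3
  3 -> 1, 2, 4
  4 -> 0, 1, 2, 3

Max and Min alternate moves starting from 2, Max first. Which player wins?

Track states (vertex, player-to-move).
A0 = {(1,Max), (1,Min)}
A1: add {(3,Max), (4,Max)}.
A2 = A1; e.g. (0,Max) stays out. (2,Max) never enters ⇒ Min avoids the target.

Min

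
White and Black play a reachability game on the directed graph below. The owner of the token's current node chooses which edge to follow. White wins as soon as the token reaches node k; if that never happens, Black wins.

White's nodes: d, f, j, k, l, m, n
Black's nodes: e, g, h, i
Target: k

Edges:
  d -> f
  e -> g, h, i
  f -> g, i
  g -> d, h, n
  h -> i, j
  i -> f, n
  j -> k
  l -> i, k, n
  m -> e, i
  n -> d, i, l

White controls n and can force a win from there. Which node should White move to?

l

A0 = {k}
A1: add {j, l} — j (White) has j→k; l (White) has l→k.
A2: add {n} — n (White) has n→l.
A3 = A2; e.g. d (White) has no edge into A2. Fixed point.
From n, successor l is in the attractor (rank 1); the other successors d, i are not.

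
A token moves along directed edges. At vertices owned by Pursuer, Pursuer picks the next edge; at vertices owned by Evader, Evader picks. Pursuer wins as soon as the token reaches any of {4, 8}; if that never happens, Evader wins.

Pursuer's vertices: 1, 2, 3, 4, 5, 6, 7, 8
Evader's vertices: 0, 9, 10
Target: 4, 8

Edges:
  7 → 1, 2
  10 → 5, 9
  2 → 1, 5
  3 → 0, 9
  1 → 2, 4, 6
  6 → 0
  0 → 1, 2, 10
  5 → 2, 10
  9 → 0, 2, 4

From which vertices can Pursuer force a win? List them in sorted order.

A0 = {4, 8}
A1: add {1} — 1 (Pursuer) has 1→4.
A2: add {2, 7} — 2 (Pursuer) has 2→1; 7 (Pursuer) has 7→1.
A3: add {5} — 5 (Pursuer) has 5→2.
A4 = A3; e.g. 0 (Evader) can still go to 10. Fixed point.
Pursuer's winning region = {1, 2, 4, 5, 7, 8}.

1, 2, 4, 5, 7, 8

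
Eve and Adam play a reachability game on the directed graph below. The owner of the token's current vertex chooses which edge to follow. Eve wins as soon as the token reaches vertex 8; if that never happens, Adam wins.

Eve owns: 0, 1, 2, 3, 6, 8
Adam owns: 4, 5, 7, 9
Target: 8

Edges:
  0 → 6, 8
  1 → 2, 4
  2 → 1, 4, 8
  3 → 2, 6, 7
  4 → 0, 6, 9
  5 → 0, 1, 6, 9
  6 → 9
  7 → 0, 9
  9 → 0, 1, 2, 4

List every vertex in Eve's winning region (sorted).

0, 1, 2, 3, 8

A0 = {8}
A1: add {0, 2} — 0 (Eve) has 0→8; 2 (Eve) has 2→8.
A2: add {1, 3} — 1 (Eve) has 1→2; 3 (Eve) has 3→2.
A3 = A2; e.g. 4 (Adam) can still go to 6. Fixed point.
Eve's winning region = {0, 1, 2, 3, 8}.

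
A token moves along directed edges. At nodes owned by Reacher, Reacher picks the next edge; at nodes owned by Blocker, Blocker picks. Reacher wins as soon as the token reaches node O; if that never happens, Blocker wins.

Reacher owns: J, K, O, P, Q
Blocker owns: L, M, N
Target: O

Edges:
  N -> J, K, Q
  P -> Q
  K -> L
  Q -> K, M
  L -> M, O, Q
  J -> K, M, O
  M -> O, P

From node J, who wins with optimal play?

A0 = {O}
A1: add {J} — J (Reacher) has J→O.
A2 = A1; e.g. K (Reacher) has no edge into A1. Fixed point.
J ∈ A1, so Reacher can force the target.

Reacher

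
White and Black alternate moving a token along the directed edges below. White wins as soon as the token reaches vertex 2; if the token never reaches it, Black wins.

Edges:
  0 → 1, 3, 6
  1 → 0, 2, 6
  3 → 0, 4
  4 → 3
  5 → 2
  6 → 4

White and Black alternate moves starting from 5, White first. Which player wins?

Track states (vertex, player-to-move).
A0 = {(2,White), (2,Black)}
A1: add {(1,White), (5,White), (5,Black)}.
(5,White) ∈ A1 ⇒ White forces the target.

White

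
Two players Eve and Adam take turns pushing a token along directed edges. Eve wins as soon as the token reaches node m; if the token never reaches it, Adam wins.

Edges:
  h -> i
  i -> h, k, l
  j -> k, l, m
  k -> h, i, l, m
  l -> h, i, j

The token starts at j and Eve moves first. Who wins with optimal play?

Track states (vertex, player-to-move).
A0 = {(m,Eve), (m,Adam)}
A1: add {(j,Eve), (k,Eve)}.
(j,Eve) ∈ A1 ⇒ Eve forces the target.

Eve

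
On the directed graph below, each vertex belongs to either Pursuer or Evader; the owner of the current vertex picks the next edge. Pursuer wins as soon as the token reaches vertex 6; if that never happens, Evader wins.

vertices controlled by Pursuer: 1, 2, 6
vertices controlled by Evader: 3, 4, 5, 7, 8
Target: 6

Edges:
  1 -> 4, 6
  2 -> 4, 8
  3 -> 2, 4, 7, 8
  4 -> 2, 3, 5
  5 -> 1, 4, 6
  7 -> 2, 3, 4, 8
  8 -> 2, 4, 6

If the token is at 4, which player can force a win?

A0 = {6}
A1: add {1} — 1 (Pursuer) has 1→6.
A2 = A1; e.g. 2 (Pursuer) has no edge into A1. Fixed point.
4 never enters the attractor, so Evader can avoid the target forever.

Evader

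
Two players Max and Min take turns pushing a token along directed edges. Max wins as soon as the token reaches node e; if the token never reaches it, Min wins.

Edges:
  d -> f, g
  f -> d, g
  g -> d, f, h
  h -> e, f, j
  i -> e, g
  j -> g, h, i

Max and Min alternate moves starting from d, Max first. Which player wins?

Min

Track states (vertex, player-to-move).
A0 = {(e,Max), (e,Min)}
A1: add {(h,Max), (i,Max)}.
A2 = A1; e.g. (d,Max) stays out. (d,Max) never enters ⇒ Min avoids the target.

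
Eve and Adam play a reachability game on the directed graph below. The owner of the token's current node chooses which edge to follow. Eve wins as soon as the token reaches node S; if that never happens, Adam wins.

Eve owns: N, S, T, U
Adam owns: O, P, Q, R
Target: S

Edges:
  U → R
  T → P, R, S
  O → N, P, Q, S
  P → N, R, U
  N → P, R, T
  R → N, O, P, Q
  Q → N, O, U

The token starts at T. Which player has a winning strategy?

A0 = {S}
A1: add {T} — T (Eve) has T→S.
T ∈ A1, so Eve can force the target.

Eve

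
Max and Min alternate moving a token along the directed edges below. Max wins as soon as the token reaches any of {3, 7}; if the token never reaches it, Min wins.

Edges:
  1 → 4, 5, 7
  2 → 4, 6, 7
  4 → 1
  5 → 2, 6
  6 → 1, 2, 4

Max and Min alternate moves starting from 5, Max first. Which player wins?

Track states (vertex, player-to-move).
A0 = {(3,Max), (3,Min), (7,Max), (7,Min)}
A1: add {(1,Max), (2,Max)}.
A2: add {(4,Min)}.
A3: add {(6,Max)}.
A4: add {(5,Min)}.
A5 = A4; e.g. (1,Min) stays out. (5,Max) never enters ⇒ Min avoids the target.

Min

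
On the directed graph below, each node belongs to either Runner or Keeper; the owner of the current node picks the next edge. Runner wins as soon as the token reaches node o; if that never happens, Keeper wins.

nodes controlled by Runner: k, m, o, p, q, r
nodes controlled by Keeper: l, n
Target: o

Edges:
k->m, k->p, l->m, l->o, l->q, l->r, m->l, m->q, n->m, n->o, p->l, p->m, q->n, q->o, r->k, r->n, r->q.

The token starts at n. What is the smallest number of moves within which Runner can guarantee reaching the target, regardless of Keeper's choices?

A0 = {o}
A1: add {q} — q (Runner) has q→o.
A2: add {m, r} — m (Runner) has m→q; r (Runner) has r→q.
A3: add {k, l, n, p} — k (Runner) has k→m; l (Keeper): all of {m, o, q, r} already in; n (Keeper): all of {m, o} already in; p (Runner) has p→m.
A3 = all vertices. Fixed point.
n enters the attractor at level 3, so Runner can force the target in 3 moves from there.

3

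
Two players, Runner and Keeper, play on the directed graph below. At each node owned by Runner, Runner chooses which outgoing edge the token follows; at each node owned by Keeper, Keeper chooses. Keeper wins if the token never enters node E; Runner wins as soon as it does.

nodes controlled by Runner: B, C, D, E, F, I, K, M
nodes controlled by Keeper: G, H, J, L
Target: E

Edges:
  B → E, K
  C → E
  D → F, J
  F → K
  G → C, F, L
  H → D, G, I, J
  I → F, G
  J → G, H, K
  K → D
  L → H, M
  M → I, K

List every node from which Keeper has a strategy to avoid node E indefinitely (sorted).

D, F, G, H, I, J, K, L, M

A0 = {E}
A1: add {B, C} — B (Runner) has B→E; C (Runner) has C→E.
A2 = A1; e.g. D (Runner) has no edge into A1. Fixed point.
Runner's attractor = {B, C, E}; Keeper avoids the target exactly from the complement.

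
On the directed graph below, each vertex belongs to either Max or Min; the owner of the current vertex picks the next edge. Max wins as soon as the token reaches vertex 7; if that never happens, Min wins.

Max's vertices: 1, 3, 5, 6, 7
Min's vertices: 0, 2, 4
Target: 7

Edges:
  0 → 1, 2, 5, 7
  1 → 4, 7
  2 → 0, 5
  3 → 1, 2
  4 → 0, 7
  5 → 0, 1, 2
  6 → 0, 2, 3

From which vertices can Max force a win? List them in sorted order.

A0 = {7}
A1: add {1} — 1 (Max) has 1→7.
A2: add {3, 5} — 3 (Max) has 3→1; 5 (Max) has 5→1.
A3: add {6} — 6 (Max) has 6→3.
A4 = A3; e.g. 0 (Min) can still go to 2. Fixed point.
Max's winning region = {1, 3, 5, 6, 7}.

1, 3, 5, 6, 7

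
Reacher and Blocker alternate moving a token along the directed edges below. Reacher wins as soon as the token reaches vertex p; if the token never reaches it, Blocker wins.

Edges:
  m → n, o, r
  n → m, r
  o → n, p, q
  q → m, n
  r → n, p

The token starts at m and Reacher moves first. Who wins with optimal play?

Track states (vertex, player-to-move).
A0 = {(p,Reacher), (p,Blocker)}
A1: add {(o,Reacher), (r,Reacher)}.
A2 = A1; e.g. (m,Reacher) stays out. (m,Reacher) never enters ⇒ Blocker avoids the target.

Blocker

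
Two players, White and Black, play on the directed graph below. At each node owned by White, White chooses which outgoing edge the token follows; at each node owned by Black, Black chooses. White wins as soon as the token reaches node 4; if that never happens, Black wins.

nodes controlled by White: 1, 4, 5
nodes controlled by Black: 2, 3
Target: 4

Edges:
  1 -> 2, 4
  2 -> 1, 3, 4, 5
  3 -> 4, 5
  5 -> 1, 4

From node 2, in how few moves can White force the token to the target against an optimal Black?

3

A0 = {4}
A1: add {1, 5} — 1 (White) has 1→4; 5 (White) has 5→4.
A2: add {3} — 3 (Black): all of {4, 5} already in.
A3: add {2} — 2 (Black): all of {1, 3, 4, 5} already in.
A3 = all vertices. Fixed point.
2 enters the attractor at level 3, so White can force the target in 3 moves from there.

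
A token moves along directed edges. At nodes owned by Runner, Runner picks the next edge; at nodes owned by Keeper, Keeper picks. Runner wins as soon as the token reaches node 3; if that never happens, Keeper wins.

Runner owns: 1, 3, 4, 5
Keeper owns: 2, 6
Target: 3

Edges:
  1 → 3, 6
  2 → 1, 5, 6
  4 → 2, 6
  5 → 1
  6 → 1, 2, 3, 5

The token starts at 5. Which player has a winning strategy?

Runner

A0 = {3}
A1: add {1} — 1 (Runner) has 1→3.
A2: add {5} — 5 (Runner) has 5→1.
A3 = A2; e.g. 2 (Keeper) can still go to 6. Fixed point.
5 ∈ A2, so Runner can force the target.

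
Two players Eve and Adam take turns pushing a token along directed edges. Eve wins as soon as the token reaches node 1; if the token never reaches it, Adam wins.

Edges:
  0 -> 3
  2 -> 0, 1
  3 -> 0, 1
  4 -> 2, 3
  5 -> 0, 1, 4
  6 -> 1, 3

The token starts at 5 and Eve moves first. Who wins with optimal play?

Eve

Track states (vertex, player-to-move).
A0 = {(1,Eve), (1,Adam)}
A1: add {(2,Eve), (3,Eve), (5,Eve), (6,Eve)}.
(5,Eve) ∈ A1 ⇒ Eve forces the target.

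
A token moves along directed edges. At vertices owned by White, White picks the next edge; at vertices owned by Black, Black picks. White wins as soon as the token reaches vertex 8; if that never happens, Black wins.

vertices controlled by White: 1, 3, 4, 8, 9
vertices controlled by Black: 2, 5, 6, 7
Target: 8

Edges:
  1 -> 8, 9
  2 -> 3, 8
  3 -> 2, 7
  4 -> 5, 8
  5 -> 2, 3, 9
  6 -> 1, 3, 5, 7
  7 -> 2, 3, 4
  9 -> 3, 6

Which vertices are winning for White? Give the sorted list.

A0 = {8}
A1: add {1, 4} — 1 (White) has 1→8; 4 (White) has 4→8.
A2 = A1; e.g. 2 (Black) can still go to 3. Fixed point.
White's winning region = {1, 4, 8}.

1, 4, 8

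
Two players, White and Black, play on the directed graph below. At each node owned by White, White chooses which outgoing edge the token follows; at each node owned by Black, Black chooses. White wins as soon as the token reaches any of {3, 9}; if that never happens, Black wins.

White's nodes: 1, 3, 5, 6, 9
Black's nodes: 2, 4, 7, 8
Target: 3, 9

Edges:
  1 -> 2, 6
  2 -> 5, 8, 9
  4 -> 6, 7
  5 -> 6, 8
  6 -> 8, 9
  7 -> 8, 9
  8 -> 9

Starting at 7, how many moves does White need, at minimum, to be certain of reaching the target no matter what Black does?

A0 = {3, 9}
A1: add {6, 8} — 6 (White) has 6→9; 8 (Black): all of {9} already in.
A2: add {1, 5, 7} — 1 (White) has 1→6; 5 (White) has 5→6; 7 (Black): all of {8, 9} already in.
7 enters the attractor at level 2, so White can force the target in 2 moves from there.

2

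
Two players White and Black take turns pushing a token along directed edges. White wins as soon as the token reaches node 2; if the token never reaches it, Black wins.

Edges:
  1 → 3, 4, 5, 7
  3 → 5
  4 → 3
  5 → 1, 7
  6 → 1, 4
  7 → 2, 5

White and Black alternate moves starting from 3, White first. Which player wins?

Black

Track states (vertex, player-to-move).
A0 = {(2,White), (2,Black)}
A1: add {(7,White)}.
A2 = A1; e.g. (1,White) stays out. (3,White) never enters ⇒ Black avoids the target.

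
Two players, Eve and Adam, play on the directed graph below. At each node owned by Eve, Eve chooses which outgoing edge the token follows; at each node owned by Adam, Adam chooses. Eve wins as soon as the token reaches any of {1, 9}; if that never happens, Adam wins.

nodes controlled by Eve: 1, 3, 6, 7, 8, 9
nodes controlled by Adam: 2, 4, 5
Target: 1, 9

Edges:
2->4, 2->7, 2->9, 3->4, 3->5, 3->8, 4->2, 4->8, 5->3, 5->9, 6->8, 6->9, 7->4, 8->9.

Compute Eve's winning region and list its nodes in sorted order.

A0 = {1, 9}
A1: add {6, 8} — 6 (Eve) has 6→9; 8 (Eve) has 8→9.
A2: add {3} — 3 (Eve) has 3→8.
A3: add {5} — 5 (Adam): all of {3, 9} already in.
A4 = A3; e.g. 2 (Adam) can still go to 4. Fixed point.
Eve's winning region = {1, 3, 5, 6, 8, 9}.

1, 3, 5, 6, 8, 9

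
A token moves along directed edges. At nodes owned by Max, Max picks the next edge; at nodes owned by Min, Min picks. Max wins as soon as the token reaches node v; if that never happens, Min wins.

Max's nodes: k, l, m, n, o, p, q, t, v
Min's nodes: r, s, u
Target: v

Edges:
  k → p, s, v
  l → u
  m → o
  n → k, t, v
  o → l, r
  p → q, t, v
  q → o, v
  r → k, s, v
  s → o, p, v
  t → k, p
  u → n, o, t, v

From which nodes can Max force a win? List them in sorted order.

k, n, p, q, t, v

A0 = {v}
A1: add {k, n, p, q} — k (Max) has k→v; n (Max) has n→v; p (Max) has p→v; q (Max) has q→v.
A2: add {t} — t (Max) has t→k.
A3 = A2; e.g. l (Max) has no edge into A2. Fixed point.
Max's winning region = {k, n, p, q, t, v}.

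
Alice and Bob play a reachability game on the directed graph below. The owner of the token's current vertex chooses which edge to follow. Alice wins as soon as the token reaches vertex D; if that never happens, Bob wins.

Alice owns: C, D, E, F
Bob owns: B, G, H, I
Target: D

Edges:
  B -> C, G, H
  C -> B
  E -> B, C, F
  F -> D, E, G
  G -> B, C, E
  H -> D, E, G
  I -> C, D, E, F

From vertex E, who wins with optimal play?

Alice

A0 = {D}
A1: add {F} — F (Alice) has F→D.
A2: add {E} — E (Alice) has E→F.
A3 = A2; e.g. B (Bob) can still go to C. Fixed point.
E ∈ A2, so Alice can force the target.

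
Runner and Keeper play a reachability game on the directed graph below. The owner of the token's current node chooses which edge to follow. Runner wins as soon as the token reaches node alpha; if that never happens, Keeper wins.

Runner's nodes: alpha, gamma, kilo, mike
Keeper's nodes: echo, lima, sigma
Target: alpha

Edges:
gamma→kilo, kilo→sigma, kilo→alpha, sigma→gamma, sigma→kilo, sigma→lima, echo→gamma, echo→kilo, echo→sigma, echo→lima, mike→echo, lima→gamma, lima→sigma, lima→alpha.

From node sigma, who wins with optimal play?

A0 = {alpha}
A1: add {kilo} — kilo (Runner) has kilo→alpha.
A2: add {gamma} — gamma (Runner) has gamma→kilo.
A3 = A2; e.g. sigma (Keeper) can still go to lima. Fixed point.
sigma never enters the attractor, so Keeper can avoid the target forever.

Keeper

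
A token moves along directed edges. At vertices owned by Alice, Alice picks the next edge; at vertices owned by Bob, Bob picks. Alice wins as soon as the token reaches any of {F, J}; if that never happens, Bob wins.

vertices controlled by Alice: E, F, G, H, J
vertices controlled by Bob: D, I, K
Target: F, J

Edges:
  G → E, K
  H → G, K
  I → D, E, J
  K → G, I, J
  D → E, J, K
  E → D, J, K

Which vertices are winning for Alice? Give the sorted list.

E, F, G, H, J

A0 = {F, J}
A1: add {E} — E (Alice) has E→J.
A2: add {G} — G (Alice) has G→E.
A3: add {H} — H (Alice) has H→G.
A4 = A3; e.g. D (Bob) can still go to K. Fixed point.
Alice's winning region = {E, F, G, H, J}.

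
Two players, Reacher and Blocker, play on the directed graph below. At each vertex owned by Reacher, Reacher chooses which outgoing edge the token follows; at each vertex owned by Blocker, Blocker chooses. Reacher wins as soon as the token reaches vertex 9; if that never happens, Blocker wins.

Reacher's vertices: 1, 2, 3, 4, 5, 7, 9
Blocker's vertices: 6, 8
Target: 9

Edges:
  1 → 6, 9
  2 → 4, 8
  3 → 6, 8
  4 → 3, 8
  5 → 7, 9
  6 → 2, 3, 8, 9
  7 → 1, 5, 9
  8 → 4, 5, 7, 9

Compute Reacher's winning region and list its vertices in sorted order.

1, 5, 7, 9

A0 = {9}
A1: add {1, 5, 7} — 1 (Reacher) has 1→9; 5 (Reacher) has 5→9; 7 (Reacher) has 7→9.
A2 = A1; e.g. 2 (Reacher) has no edge into A1. Fixed point.
Reacher's winning region = {1, 5, 7, 9}.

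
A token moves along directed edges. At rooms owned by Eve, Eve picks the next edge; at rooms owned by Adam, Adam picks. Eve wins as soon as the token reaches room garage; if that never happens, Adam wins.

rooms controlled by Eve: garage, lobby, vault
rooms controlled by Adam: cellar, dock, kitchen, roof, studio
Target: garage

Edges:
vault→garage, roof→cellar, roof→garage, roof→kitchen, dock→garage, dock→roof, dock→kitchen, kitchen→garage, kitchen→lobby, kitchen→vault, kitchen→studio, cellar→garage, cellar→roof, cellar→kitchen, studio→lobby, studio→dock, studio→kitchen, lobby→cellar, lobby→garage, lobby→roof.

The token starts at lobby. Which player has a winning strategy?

A0 = {garage}
A1: add {lobby, vault} — lobby (Eve) has lobby→garage; vault (Eve) has vault→garage.
A2 = A1; e.g. cellar (Adam) can still go to roof. Fixed point.
lobby ∈ A1, so Eve can force the target.

Eve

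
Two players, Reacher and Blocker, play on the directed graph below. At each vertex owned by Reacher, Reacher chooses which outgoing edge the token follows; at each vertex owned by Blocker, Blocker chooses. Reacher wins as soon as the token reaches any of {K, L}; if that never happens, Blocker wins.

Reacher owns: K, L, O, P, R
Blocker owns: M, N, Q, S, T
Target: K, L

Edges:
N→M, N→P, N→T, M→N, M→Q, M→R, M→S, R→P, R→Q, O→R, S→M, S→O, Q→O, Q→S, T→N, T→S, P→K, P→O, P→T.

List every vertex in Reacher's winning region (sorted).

K, L, O, P, R

A0 = {K, L}
A1: add {P} — P (Reacher) has P→K.
A2: add {R} — R (Reacher) has R→P.
A3: add {O} — O (Reacher) has O→R.
A4 = A3; e.g. M (Blocker) can still go to N. Fixed point.
Reacher's winning region = {K, L, O, P, R}.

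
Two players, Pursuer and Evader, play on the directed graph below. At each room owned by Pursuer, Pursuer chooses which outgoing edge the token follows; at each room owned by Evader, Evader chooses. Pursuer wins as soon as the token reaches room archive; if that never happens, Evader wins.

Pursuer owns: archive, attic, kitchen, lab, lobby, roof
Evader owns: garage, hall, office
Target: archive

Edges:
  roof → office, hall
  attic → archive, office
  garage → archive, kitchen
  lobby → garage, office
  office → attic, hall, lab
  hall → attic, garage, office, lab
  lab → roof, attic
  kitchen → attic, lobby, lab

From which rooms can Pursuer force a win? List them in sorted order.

archive, attic, garage, kitchen, lab, lobby

A0 = {archive}
A1: add {attic} — attic (Pursuer) has attic→archive.
A2: add {kitchen, lab} — lab (Pursuer) has lab→attic; kitchen (Pursuer) has kitchen→attic.
A3: add {garage} — garage (Evader): all of {archive, kitchen} already in.
A4: add {lobby} — lobby (Pursuer) has lobby→garage.
A5 = A4; e.g. roof (Pursuer) has no edge into A4. Fixed point.
Pursuer's winning region = {archive, attic, garage, kitchen, lab, lobby}.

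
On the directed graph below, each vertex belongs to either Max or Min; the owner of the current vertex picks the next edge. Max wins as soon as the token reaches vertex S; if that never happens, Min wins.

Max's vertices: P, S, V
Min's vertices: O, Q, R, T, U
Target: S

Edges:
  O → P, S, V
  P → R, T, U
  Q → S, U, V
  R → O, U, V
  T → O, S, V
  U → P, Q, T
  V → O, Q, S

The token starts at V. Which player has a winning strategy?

A0 = {S}
A1: add {V} — V (Max) has V→S.
A2 = A1; e.g. O (Min) can still go to P. Fixed point.
V ∈ A1, so Max can force the target.

Max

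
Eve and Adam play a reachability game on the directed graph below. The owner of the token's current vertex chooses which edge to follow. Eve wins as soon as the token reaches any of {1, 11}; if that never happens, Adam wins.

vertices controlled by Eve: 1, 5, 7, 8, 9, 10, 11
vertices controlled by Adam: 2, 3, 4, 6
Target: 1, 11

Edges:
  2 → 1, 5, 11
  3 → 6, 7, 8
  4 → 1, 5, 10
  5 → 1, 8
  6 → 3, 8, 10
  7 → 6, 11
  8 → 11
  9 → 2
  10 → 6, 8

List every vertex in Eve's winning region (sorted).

1, 2, 4, 5, 7, 8, 9, 10, 11

A0 = {1, 11}
A1: add {5, 7, 8} — 5 (Eve) has 5→1; 7 (Eve) has 7→11; 8 (Eve) has 8→11.
A2: add {2, 10} — 2 (Adam): all of {1, 5, 11} already in; 10 (Eve) has 10→8.
A3: add {4, 9} — 4 (Adam): all of {1, 5, 10} already in; 9 (Eve) has 9→2.
A4 = A3; e.g. 3 (Adam) can still go to 6. Fixed point.
Eve's winning region = {1, 2, 4, 5, 7, 8, 9, 10, 11}.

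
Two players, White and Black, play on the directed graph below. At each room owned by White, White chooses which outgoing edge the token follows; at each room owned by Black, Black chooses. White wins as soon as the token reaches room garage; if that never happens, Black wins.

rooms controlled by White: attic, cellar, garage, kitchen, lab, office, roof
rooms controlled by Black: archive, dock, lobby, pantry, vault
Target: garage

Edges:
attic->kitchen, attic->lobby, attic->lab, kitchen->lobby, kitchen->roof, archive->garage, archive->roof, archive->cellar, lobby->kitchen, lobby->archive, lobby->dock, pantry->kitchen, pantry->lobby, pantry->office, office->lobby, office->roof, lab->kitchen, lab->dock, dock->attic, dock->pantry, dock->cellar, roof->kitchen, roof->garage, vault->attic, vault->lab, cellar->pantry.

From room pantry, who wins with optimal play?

A0 = {garage}
A1: add {roof} — roof (White) has roof→garage.
A2: add {kitchen, office} — kitchen (White) has kitchen→roof; office (White) has office→roof.
A3: add {attic, lab} — attic (White) has attic→kitchen; lab (White) has lab→kitchen.
A4: add {vault} — vault (Black): all of {attic, lab} already in.
A5 = A4; e.g. archive (Black) can still go to cellar. Fixed point.
pantry never enters the attractor, so Black can avoid the target forever.

Black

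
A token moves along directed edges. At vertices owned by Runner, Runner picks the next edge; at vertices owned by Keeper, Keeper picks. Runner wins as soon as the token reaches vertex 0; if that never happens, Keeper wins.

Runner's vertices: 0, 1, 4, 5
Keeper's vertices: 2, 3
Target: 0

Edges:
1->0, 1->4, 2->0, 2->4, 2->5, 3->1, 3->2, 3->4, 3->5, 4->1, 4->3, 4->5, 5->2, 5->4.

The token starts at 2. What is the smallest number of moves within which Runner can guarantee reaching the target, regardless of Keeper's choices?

4

A0 = {0}
A1: add {1} — 1 (Runner) has 1→0.
A2: add {4} — 4 (Runner) has 4→1.
A3: add {5} — 5 (Runner) has 5→4.
A4: add {2} — 2 (Keeper): all of {0, 4, 5} already in.
2 enters the attractor at level 4, so Runner can force the target in 4 moves from there.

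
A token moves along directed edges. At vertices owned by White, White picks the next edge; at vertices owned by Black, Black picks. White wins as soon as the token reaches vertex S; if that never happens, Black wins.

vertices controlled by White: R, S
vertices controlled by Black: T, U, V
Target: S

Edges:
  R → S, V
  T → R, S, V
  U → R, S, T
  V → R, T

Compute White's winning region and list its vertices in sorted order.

A0 = {S}
A1: add {R} — R (White) has R→S.
A2 = A1; e.g. T (Black) can still go to V. Fixed point.
White's winning region = {R, S}.

R, S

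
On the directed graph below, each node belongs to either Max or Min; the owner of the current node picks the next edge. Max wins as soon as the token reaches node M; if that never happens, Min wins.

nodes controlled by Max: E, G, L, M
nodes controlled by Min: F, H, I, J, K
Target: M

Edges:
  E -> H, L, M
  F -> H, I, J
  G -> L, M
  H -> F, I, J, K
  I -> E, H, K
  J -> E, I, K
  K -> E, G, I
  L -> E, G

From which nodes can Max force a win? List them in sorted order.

E, G, L, M

A0 = {M}
A1: add {E, G} — E (Max) has E→M; G (Max) has G→M.
A2: add {L} — L (Max) has L→E.
A3 = A2; e.g. F (Min) can still go to H. Fixed point.
Max's winning region = {E, G, L, M}.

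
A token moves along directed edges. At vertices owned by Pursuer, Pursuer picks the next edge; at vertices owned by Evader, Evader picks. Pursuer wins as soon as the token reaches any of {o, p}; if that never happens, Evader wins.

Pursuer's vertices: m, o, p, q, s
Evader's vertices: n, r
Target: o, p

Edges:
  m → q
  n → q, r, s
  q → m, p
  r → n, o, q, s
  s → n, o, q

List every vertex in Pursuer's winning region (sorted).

A0 = {o, p}
A1: add {q, s} — q (Pursuer) has q→p; s (Pursuer) has s→o.
A2: add {m} — m (Pursuer) has m→q.
A3 = A2; e.g. n (Evader) can still go to r. Fixed point.
Pursuer's winning region = {m, o, p, q, s}.

m, o, p, q, s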